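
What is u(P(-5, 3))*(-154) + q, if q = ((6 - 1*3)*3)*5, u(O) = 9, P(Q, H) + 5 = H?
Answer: -1341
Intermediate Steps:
P(Q, H) = -5 + H
q = 45 (q = ((6 - 3)*3)*5 = (3*3)*5 = 9*5 = 45)
u(P(-5, 3))*(-154) + q = 9*(-154) + 45 = -1386 + 45 = -1341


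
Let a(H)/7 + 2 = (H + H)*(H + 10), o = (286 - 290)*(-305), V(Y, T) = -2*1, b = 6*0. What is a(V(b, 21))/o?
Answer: -119/610 ≈ -0.19508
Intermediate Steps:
b = 0
V(Y, T) = -2
o = 1220 (o = -4*(-305) = 1220)
a(H) = -14 + 14*H*(10 + H) (a(H) = -14 + 7*((H + H)*(H + 10)) = -14 + 7*((2*H)*(10 + H)) = -14 + 7*(2*H*(10 + H)) = -14 + 14*H*(10 + H))
a(V(b, 21))/o = (-14 + 14*(-2)**2 + 140*(-2))/1220 = (-14 + 14*4 - 280)*(1/1220) = (-14 + 56 - 280)*(1/1220) = -238*1/1220 = -119/610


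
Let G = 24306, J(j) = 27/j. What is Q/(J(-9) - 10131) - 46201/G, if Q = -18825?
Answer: -98523/2280713 ≈ -0.043198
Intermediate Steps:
Q/(J(-9) - 10131) - 46201/G = -18825/(27/(-9) - 10131) - 46201/24306 = -18825/(27*(-⅑) - 10131) - 46201*1/24306 = -18825/(-3 - 10131) - 46201/24306 = -18825/(-10134) - 46201/24306 = -18825*(-1/10134) - 46201/24306 = 6275/3378 - 46201/24306 = -98523/2280713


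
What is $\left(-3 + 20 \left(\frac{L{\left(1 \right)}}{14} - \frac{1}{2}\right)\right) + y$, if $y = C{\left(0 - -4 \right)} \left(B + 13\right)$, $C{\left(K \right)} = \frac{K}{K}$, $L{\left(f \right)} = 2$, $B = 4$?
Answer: $\frac{48}{7} \approx 6.8571$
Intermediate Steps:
$C{\left(K \right)} = 1$
$y = 17$ ($y = 1 \left(4 + 13\right) = 1 \cdot 17 = 17$)
$\left(-3 + 20 \left(\frac{L{\left(1 \right)}}{14} - \frac{1}{2}\right)\right) + y = \left(-3 + 20 \left(\frac{2}{14} - \frac{1}{2}\right)\right) + 17 = \left(-3 + 20 \left(2 \cdot \frac{1}{14} - \frac{1}{2}\right)\right) + 17 = \left(-3 + 20 \left(\frac{1}{7} - \frac{1}{2}\right)\right) + 17 = \left(-3 + 20 \left(- \frac{5}{14}\right)\right) + 17 = \left(-3 - \frac{50}{7}\right) + 17 = - \frac{71}{7} + 17 = \frac{48}{7}$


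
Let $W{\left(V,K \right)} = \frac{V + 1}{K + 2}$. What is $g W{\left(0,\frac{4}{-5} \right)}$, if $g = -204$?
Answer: $-170$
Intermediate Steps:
$W{\left(V,K \right)} = \frac{1 + V}{2 + K}$
$g W{\left(0,\frac{4}{-5} \right)} = - 204 \frac{1 + 0}{2 + \frac{4}{-5}} = - 204 \frac{1}{2 + 4 \left(- \frac{1}{5}\right)} 1 = - 204 \frac{1}{2 - \frac{4}{5}} \cdot 1 = - 204 \frac{1}{\frac{6}{5}} \cdot 1 = - 204 \cdot \frac{5}{6} \cdot 1 = \left(-204\right) \frac{5}{6} = -170$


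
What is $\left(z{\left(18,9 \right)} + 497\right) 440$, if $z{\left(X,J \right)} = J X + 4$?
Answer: $291720$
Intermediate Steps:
$z{\left(X,J \right)} = 4 + J X$
$\left(z{\left(18,9 \right)} + 497\right) 440 = \left(\left(4 + 9 \cdot 18\right) + 497\right) 440 = \left(\left(4 + 162\right) + 497\right) 440 = \left(166 + 497\right) 440 = 663 \cdot 440 = 291720$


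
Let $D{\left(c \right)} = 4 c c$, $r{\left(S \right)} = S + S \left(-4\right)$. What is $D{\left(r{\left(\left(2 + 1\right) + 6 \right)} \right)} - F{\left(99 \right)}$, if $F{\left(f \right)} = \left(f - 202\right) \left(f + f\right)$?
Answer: $23310$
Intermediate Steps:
$r{\left(S \right)} = - 3 S$ ($r{\left(S \right)} = S - 4 S = - 3 S$)
$F{\left(f \right)} = 2 f \left(-202 + f\right)$ ($F{\left(f \right)} = \left(-202 + f\right) 2 f = 2 f \left(-202 + f\right)$)
$D{\left(c \right)} = 4 c^{2}$
$D{\left(r{\left(\left(2 + 1\right) + 6 \right)} \right)} - F{\left(99 \right)} = 4 \left(- 3 \left(\left(2 + 1\right) + 6\right)\right)^{2} - 2 \cdot 99 \left(-202 + 99\right) = 4 \left(- 3 \left(3 + 6\right)\right)^{2} - 2 \cdot 99 \left(-103\right) = 4 \left(\left(-3\right) 9\right)^{2} - -20394 = 4 \left(-27\right)^{2} + 20394 = 4 \cdot 729 + 20394 = 2916 + 20394 = 23310$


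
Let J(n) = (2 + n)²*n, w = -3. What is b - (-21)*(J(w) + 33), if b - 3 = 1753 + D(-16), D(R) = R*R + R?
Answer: 2626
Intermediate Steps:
D(R) = R + R² (D(R) = R² + R = R + R²)
b = 1996 (b = 3 + (1753 - 16*(1 - 16)) = 3 + (1753 - 16*(-15)) = 3 + (1753 + 240) = 3 + 1993 = 1996)
J(n) = n*(2 + n)²
b - (-21)*(J(w) + 33) = 1996 - (-21)*(-3*(2 - 3)² + 33) = 1996 - (-21)*(-3*(-1)² + 33) = 1996 - (-21)*(-3*1 + 33) = 1996 - (-21)*(-3 + 33) = 1996 - (-21)*30 = 1996 - 1*(-630) = 1996 + 630 = 2626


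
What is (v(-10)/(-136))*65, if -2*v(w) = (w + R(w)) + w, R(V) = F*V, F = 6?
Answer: -325/17 ≈ -19.118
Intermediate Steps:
R(V) = 6*V
v(w) = -4*w (v(w) = -((w + 6*w) + w)/2 = -(7*w + w)/2 = -4*w)
(v(-10)/(-136))*65 = (-4*(-10)/(-136))*65 = (40*(-1/136))*65 = -5/17*65 = -325/17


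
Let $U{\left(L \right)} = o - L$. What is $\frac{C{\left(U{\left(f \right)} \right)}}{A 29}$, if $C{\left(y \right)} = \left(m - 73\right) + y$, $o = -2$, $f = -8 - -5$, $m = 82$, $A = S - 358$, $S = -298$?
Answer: $- \frac{5}{9512} \approx -0.00052565$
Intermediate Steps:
$A = -656$ ($A = -298 - 358 = -656$)
$f = -3$ ($f = -8 + 5 = -3$)
$U{\left(L \right)} = -2 - L$
$C{\left(y \right)} = 9 + y$ ($C{\left(y \right)} = \left(82 - 73\right) + y = 9 + y$)
$\frac{C{\left(U{\left(f \right)} \right)}}{A 29} = \frac{9 - -1}{\left(-656\right) 29} = \frac{9 + \left(-2 + 3\right)}{-19024} = \left(9 + 1\right) \left(- \frac{1}{19024}\right) = 10 \left(- \frac{1}{19024}\right) = - \frac{5}{9512}$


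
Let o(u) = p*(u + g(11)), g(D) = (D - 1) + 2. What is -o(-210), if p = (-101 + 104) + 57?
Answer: 11880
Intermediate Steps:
g(D) = 1 + D (g(D) = (-1 + D) + 2 = 1 + D)
p = 60 (p = 3 + 57 = 60)
o(u) = 720 + 60*u (o(u) = 60*(u + (1 + 11)) = 60*(u + 12) = 60*(12 + u) = 720 + 60*u)
-o(-210) = -(720 + 60*(-210)) = -(720 - 12600) = -1*(-11880) = 11880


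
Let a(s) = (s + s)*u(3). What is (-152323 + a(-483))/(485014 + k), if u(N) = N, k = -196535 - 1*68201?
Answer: -155221/220278 ≈ -0.70466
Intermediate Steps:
k = -264736 (k = -196535 - 68201 = -264736)
a(s) = 6*s (a(s) = (s + s)*3 = (2*s)*3 = 6*s)
(-152323 + a(-483))/(485014 + k) = (-152323 + 6*(-483))/(485014 - 264736) = (-152323 - 2898)/220278 = -155221*1/220278 = -155221/220278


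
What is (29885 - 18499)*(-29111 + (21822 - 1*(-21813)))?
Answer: 165370264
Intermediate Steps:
(29885 - 18499)*(-29111 + (21822 - 1*(-21813))) = 11386*(-29111 + (21822 + 21813)) = 11386*(-29111 + 43635) = 11386*14524 = 165370264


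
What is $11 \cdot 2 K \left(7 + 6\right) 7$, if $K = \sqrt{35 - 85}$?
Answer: $10010 i \sqrt{2} \approx 14156.0 i$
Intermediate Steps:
$K = 5 i \sqrt{2}$ ($K = \sqrt{-50} = 5 i \sqrt{2} \approx 7.0711 i$)
$11 \cdot 2 K \left(7 + 6\right) 7 = 11 \cdot 2 \cdot 5 i \sqrt{2} \left(7 + 6\right) 7 = 22 \cdot 5 i \sqrt{2} \cdot 13 \cdot 7 = 110 i \sqrt{2} \cdot 91 = 10010 i \sqrt{2}$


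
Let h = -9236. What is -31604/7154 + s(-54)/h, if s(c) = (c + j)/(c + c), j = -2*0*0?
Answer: -291898121/66074344 ≈ -4.4177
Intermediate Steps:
j = 0 (j = 0*0 = 0)
s(c) = 1/2 (s(c) = (c + 0)/(c + c) = c/((2*c)) = c*(1/(2*c)) = 1/2)
-31604/7154 + s(-54)/h = -31604/7154 + (1/2)/(-9236) = -31604*1/7154 + (1/2)*(-1/9236) = -15802/3577 - 1/18472 = -291898121/66074344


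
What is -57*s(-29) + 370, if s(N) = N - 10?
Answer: 2593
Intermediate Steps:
s(N) = -10 + N
-57*s(-29) + 370 = -57*(-10 - 29) + 370 = -57*(-39) + 370 = 2223 + 370 = 2593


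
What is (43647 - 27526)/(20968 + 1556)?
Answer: 16121/22524 ≈ 0.71572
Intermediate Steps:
(43647 - 27526)/(20968 + 1556) = 16121/22524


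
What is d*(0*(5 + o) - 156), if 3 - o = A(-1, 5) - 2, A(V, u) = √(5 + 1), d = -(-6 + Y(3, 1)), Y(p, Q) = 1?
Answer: -780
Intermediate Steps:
d = 5 (d = -(-6 + 1) = -1*(-5) = 5)
A(V, u) = √6
o = 5 - √6 (o = 3 - (√6 - 2) = 3 - (-2 + √6) = 3 + (2 - √6) = 5 - √6 ≈ 2.5505)
d*(0*(5 + o) - 156) = 5*(0*(5 + (5 - √6)) - 156) = 5*(0*(10 - √6) - 156) = 5*(0 - 156) = 5*(-156) = -780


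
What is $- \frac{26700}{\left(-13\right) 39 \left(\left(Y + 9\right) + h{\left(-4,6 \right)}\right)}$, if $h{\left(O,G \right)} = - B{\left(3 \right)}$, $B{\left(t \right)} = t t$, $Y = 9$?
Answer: $\frac{8900}{1521} \approx 5.8514$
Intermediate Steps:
$B{\left(t \right)} = t^{2}$
$h{\left(O,G \right)} = -9$ ($h{\left(O,G \right)} = - 3^{2} = \left(-1\right) 9 = -9$)
$- \frac{26700}{\left(-13\right) 39 \left(\left(Y + 9\right) + h{\left(-4,6 \right)}\right)} = - \frac{26700}{\left(-13\right) 39 \left(\left(9 + 9\right) - 9\right)} = - \frac{26700}{\left(-507\right) \left(18 - 9\right)} = - \frac{26700}{\left(-507\right) 9} = - \frac{26700}{-4563} = \left(-26700\right) \left(- \frac{1}{4563}\right) = \frac{8900}{1521}$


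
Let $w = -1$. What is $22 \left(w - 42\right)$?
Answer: $-946$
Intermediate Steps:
$22 \left(w - 42\right) = 22 \left(-1 - 42\right) = 22 \left(-43\right) = -946$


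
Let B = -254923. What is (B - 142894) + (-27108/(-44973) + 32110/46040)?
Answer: -9152222778981/23006188 ≈ -3.9782e+5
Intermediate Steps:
(B - 142894) + (-27108/(-44973) + 32110/46040) = (-254923 - 142894) + (-27108/(-44973) + 32110/46040) = -397817 + (-27108*(-1/44973) + 32110*(1/46040)) = -397817 + (3012/4997 + 3211/4604) = -397817 + 29912615/23006188 = -9152222778981/23006188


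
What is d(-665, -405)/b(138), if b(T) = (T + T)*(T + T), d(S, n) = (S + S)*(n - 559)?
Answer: 160265/9522 ≈ 16.831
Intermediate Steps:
d(S, n) = 2*S*(-559 + n) (d(S, n) = (2*S)*(-559 + n) = 2*S*(-559 + n))
b(T) = 4*T**2 (b(T) = (2*T)*(2*T) = 4*T**2)
d(-665, -405)/b(138) = (2*(-665)*(-559 - 405))/((4*138**2)) = (2*(-665)*(-964))/((4*19044)) = 1282120/76176 = 1282120*(1/76176) = 160265/9522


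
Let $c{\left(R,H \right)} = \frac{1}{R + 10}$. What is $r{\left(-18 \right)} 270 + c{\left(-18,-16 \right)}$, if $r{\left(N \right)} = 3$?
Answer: $\frac{6479}{8} \approx 809.88$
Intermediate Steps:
$c{\left(R,H \right)} = \frac{1}{10 + R}$
$r{\left(-18 \right)} 270 + c{\left(-18,-16 \right)} = 3 \cdot 270 + \frac{1}{10 - 18} = 810 + \frac{1}{-8} = 810 - \frac{1}{8} = \frac{6479}{8}$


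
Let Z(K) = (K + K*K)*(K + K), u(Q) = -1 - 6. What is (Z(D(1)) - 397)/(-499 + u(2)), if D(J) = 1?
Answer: 393/506 ≈ 0.77668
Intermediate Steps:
u(Q) = -7
Z(K) = 2*K*(K + K²) (Z(K) = (K + K²)*(2*K) = 2*K*(K + K²))
(Z(D(1)) - 397)/(-499 + u(2)) = (2*1²*(1 + 1) - 397)/(-499 - 7) = (2*1*2 - 397)/(-506) = (4 - 397)*(-1/506) = -393*(-1/506) = 393/506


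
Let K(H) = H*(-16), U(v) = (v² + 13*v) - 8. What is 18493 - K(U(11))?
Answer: 22589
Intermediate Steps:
U(v) = -8 + v² + 13*v
K(H) = -16*H
18493 - K(U(11)) = 18493 - (-16)*(-8 + 11² + 13*11) = 18493 - (-16)*(-8 + 121 + 143) = 18493 - (-16)*256 = 18493 - 1*(-4096) = 18493 + 4096 = 22589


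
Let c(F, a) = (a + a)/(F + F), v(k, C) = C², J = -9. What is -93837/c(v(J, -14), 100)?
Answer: -4598013/25 ≈ -1.8392e+5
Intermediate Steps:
c(F, a) = a/F (c(F, a) = (2*a)/((2*F)) = (2*a)*(1/(2*F)) = a/F)
-93837/c(v(J, -14), 100) = -93837/(100/((-14)²)) = -93837/(100/196) = -93837/(100*(1/196)) = -93837/25/49 = -93837*49/25 = -4598013/25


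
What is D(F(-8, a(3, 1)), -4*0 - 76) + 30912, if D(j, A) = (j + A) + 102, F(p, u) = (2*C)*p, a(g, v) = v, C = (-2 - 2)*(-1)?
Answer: 30874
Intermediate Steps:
C = 4 (C = -4*(-1) = 4)
F(p, u) = 8*p (F(p, u) = (2*4)*p = 8*p)
D(j, A) = 102 + A + j (D(j, A) = (A + j) + 102 = 102 + A + j)
D(F(-8, a(3, 1)), -4*0 - 76) + 30912 = (102 + (-4*0 - 76) + 8*(-8)) + 30912 = (102 + (0 - 76) - 64) + 30912 = (102 - 76 - 64) + 30912 = -38 + 30912 = 30874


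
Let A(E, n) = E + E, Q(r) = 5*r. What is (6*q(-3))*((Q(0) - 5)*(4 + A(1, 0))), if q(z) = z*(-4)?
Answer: -2160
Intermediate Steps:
A(E, n) = 2*E
q(z) = -4*z
(6*q(-3))*((Q(0) - 5)*(4 + A(1, 0))) = (6*(-4*(-3)))*((5*0 - 5)*(4 + 2*1)) = (6*12)*((0 - 5)*(4 + 2)) = 72*(-5*6) = 72*(-30) = -2160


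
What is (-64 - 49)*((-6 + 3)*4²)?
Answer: 5424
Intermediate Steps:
(-64 - 49)*((-6 + 3)*4²) = -(-339)*16 = -113*(-48) = 5424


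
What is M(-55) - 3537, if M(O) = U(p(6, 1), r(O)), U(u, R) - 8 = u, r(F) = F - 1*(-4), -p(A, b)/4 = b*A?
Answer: -3553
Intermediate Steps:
p(A, b) = -4*A*b (p(A, b) = -4*b*A = -4*A*b)
r(F) = 4 + F (r(F) = F + 4 = 4 + F)
U(u, R) = 8 + u
M(O) = -16 (M(O) = 8 - 4*6*1 = 8 - 24 = -16)
M(-55) - 3537 = -16 - 3537 = -3553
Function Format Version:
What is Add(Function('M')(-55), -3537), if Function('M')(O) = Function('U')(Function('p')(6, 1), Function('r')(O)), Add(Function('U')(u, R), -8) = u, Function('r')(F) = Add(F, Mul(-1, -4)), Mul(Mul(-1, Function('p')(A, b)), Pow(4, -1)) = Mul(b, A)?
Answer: -3553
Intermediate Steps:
Function('p')(A, b) = Mul(-4, A, b) (Function('p')(A, b) = Mul(-4, Mul(b, A)) = Mul(-4, Mul(A, b)) = Mul(-4, A, b))
Function('r')(F) = Add(4, F) (Function('r')(F) = Add(F, 4) = Add(4, F))
Function('U')(u, R) = Add(8, u)
Function('M')(O) = -16 (Function('M')(O) = Add(8, Mul(-4, 6, 1)) = Add(8, -24) = -16)
Add(Function('M')(-55), -3537) = Add(-16, -3537) = -3553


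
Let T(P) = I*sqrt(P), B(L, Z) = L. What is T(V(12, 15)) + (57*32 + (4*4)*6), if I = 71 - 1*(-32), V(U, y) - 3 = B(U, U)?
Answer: 1920 + 103*sqrt(15) ≈ 2318.9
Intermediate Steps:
V(U, y) = 3 + U
I = 103 (I = 71 + 32 = 103)
T(P) = 103*sqrt(P)
T(V(12, 15)) + (57*32 + (4*4)*6) = 103*sqrt(3 + 12) + (57*32 + (4*4)*6) = 103*sqrt(15) + (1824 + 16*6) = 103*sqrt(15) + (1824 + 96) = 103*sqrt(15) + 1920 = 1920 + 103*sqrt(15)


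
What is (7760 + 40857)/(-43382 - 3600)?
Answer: -48617/46982 ≈ -1.0348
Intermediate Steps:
(7760 + 40857)/(-43382 - 3600) = 48617/(-46982) = 48617*(-1/46982) = -48617/46982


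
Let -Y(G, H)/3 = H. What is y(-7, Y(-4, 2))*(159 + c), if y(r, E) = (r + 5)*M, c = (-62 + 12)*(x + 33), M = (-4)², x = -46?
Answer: -25888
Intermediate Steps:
Y(G, H) = -3*H
M = 16
c = 650 (c = (-62 + 12)*(-46 + 33) = -50*(-13) = 650)
y(r, E) = 80 + 16*r (y(r, E) = (r + 5)*16 = (5 + r)*16 = 80 + 16*r)
y(-7, Y(-4, 2))*(159 + c) = (80 + 16*(-7))*(159 + 650) = (80 - 112)*809 = -32*809 = -25888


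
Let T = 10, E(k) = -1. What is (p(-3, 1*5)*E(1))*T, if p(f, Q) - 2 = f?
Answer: 10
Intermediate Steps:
p(f, Q) = 2 + f
(p(-3, 1*5)*E(1))*T = ((2 - 3)*(-1))*10 = -1*(-1)*10 = 1*10 = 10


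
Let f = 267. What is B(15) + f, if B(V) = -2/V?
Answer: 4003/15 ≈ 266.87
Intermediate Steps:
B(15) + f = -2/15 + 267 = 4003/15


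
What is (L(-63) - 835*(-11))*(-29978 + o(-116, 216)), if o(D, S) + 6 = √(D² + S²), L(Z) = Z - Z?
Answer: -275403040 + 624580*√13 ≈ -2.7315e+8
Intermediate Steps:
L(Z) = 0
o(D, S) = -6 + √(D² + S²)
(L(-63) - 835*(-11))*(-29978 + o(-116, 216)) = (0 - 835*(-11))*(-29978 + (-6 + √((-116)² + 216²))) = (0 + 9185)*(-29978 + (-6 + √(13456 + 46656))) = 9185*(-29978 + (-6 + √60112)) = 9185*(-29978 + (-6 + 68*√13)) = 9185*(-29984 + 68*√13) = -275403040 + 624580*√13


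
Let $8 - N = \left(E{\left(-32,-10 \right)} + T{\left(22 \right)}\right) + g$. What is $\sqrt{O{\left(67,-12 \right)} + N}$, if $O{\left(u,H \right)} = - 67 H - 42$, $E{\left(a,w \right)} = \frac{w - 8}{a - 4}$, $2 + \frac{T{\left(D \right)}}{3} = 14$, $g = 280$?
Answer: $\frac{\sqrt{1814}}{2} \approx 21.296$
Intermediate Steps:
$T{\left(D \right)} = 36$ ($T{\left(D \right)} = -6 + 3 \cdot 14 = -6 + 42 = 36$)
$E{\left(a,w \right)} = \frac{-8 + w}{-4 + a}$
$O{\left(u,H \right)} = -42 - 67 H$
$N = - \frac{617}{2}$ ($N = 8 - \left(\left(\frac{-8 - 10}{-4 - 32} + 36\right) + 280\right) = 8 - \left(\left(\frac{1}{-36} \left(-18\right) + 36\right) + 280\right) = 8 - \left(\left(\left(- \frac{1}{36}\right) \left(-18\right) + 36\right) + 280\right) = 8 - \left(\left(\frac{1}{2} + 36\right) + 280\right) = 8 - \left(\frac{73}{2} + 280\right) = 8 - \frac{633}{2} = - \frac{617}{2} \approx -308.5$)
$\sqrt{O{\left(67,-12 \right)} + N} = \sqrt{\left(-42 - -804\right) - \frac{617}{2}} = \sqrt{\left(-42 + 804\right) - \frac{617}{2}} = \sqrt{762 - \frac{617}{2}} = \sqrt{\frac{907}{2}} = \frac{\sqrt{1814}}{2}$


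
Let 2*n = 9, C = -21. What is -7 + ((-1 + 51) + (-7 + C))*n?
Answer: 92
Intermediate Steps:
n = 9/2 (n = (½)*9 = 9/2 ≈ 4.5000)
-7 + ((-1 + 51) + (-7 + C))*n = -7 + ((-1 + 51) + (-7 - 21))*(9/2) = -7 + (50 - 28)*(9/2) = -7 + 22*(9/2) = -7 + 99 = 92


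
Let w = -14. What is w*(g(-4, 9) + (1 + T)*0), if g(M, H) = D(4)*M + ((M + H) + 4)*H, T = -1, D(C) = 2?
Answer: -1022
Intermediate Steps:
g(M, H) = 2*M + H*(4 + H + M) (g(M, H) = 2*M + ((M + H) + 4)*H = 2*M + ((H + M) + 4)*H = 2*M + (4 + H + M)*H = 2*M + H*(4 + H + M))
w*(g(-4, 9) + (1 + T)*0) = -14*((9**2 + 2*(-4) + 4*9 + 9*(-4)) + (1 - 1)*0) = -14*((81 - 8 + 36 - 36) + 0*0) = -14*(73 + 0) = -14*73 = -1022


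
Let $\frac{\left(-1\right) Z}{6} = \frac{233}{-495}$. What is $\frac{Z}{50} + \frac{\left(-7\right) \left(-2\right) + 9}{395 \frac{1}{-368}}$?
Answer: $- \frac{6964393}{325875} \approx -21.371$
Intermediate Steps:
$Z = \frac{466}{165}$ ($Z = - 6 \frac{233}{-495} = - 6 \cdot 233 \left(- \frac{1}{495}\right) = \left(-6\right) \left(- \frac{233}{495}\right) = \frac{466}{165} \approx 2.8242$)
$\frac{Z}{50} + \frac{\left(-7\right) \left(-2\right) + 9}{395 \frac{1}{-368}} = \frac{466}{165 \cdot 50} + \frac{\left(-7\right) \left(-2\right) + 9}{395 \frac{1}{-368}} = \frac{466}{165} \cdot \frac{1}{50} + \frac{14 + 9}{395 \left(- \frac{1}{368}\right)} = \frac{233}{4125} + \frac{23}{- \frac{395}{368}} = \frac{233}{4125} + 23 \left(- \frac{368}{395}\right) = \frac{233}{4125} - \frac{8464}{395} = - \frac{6964393}{325875}$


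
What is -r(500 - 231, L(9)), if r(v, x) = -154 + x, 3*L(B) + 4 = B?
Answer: 457/3 ≈ 152.33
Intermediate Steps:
L(B) = -4/3 + B/3
-r(500 - 231, L(9)) = -(-154 + (-4/3 + (1/3)*9)) = -(-154 + (-4/3 + 3)) = -(-154 + 5/3) = -1*(-457/3) = 457/3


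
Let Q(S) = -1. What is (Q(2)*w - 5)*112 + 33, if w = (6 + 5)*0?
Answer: -527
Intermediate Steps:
w = 0 (w = 11*0 = 0)
(Q(2)*w - 5)*112 + 33 = (-1*0 - 5)*112 + 33 = (0 - 5)*112 + 33 = -5*112 + 33 = -560 + 33 = -527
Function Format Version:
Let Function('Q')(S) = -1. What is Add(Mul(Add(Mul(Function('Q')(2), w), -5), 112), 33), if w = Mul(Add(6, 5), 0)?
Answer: -527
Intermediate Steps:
w = 0 (w = Mul(11, 0) = 0)
Add(Mul(Add(Mul(Function('Q')(2), w), -5), 112), 33) = Add(Mul(Add(Mul(-1, 0), -5), 112), 33) = Add(Mul(Add(0, -5), 112), 33) = Add(Mul(-5, 112), 33) = Add(-560, 33) = -527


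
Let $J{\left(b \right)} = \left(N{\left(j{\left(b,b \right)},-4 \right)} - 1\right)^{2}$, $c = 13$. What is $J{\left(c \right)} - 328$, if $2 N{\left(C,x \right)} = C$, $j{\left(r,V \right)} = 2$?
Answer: $-328$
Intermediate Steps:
$N{\left(C,x \right)} = \frac{C}{2}$
$J{\left(b \right)} = 0$ ($J{\left(b \right)} = \left(\frac{1}{2} \cdot 2 - 1\right)^{2} = \left(1 - 1\right)^{2} = 0^{2} = 0$)
$J{\left(c \right)} - 328 = 0 - 328 = -328$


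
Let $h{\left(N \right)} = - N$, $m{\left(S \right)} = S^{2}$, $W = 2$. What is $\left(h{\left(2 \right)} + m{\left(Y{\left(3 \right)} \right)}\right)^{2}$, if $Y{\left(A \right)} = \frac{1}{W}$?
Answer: $\frac{49}{16} \approx 3.0625$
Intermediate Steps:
$Y{\left(A \right)} = \frac{1}{2}$
$\left(h{\left(2 \right)} + m{\left(Y{\left(3 \right)} \right)}\right)^{2} = \left(\left(-1\right) 2 + \left(\frac{1}{2}\right)^{2}\right)^{2} = \left(-2 + \frac{1}{4}\right)^{2} = \left(- \frac{7}{4}\right)^{2} = \frac{49}{16}$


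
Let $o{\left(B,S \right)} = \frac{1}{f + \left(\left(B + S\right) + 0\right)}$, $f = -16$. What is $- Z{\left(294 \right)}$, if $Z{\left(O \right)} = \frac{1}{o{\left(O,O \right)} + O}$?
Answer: $- \frac{572}{168169} \approx -0.0034013$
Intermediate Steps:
$o{\left(B,S \right)} = \frac{1}{-16 + B + S}$ ($o{\left(B,S \right)} = \frac{1}{-16 + \left(\left(B + S\right) + 0\right)} = \frac{1}{-16 + \left(B + S\right)} = \frac{1}{-16 + B + S}$)
$Z{\left(O \right)} = \frac{1}{O + \frac{1}{-16 + 2 O}}$ ($Z{\left(O \right)} = \frac{1}{\frac{1}{-16 + O + O} + O} = \frac{1}{\frac{1}{-16 + 2 O} + O} = \frac{1}{O + \frac{1}{-16 + 2 O}}$)
$- Z{\left(294 \right)} = - \frac{2 \left(-8 + 294\right)}{1 + 2 \cdot 294 \left(-8 + 294\right)} = - \frac{2 \cdot 286}{1 + 2 \cdot 294 \cdot 286} = - \frac{2 \cdot 286}{1 + 168168} = - \frac{2 \cdot 286}{168169} = \left(-1\right) \frac{572}{168169} = - \frac{572}{168169}$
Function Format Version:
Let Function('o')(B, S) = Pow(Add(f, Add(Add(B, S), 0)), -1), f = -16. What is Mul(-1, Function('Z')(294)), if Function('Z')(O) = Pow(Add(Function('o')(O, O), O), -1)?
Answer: Rational(-572, 168169) ≈ -0.0034013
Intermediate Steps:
Function('o')(B, S) = Pow(Add(-16, B, S), -1) (Function('o')(B, S) = Pow(Add(-16, Add(Add(B, S), 0)), -1) = Pow(Add(-16, Add(B, S)), -1) = Pow(Add(-16, B, S), -1))
Function('Z')(O) = Pow(Add(O, Pow(Add(-16, Mul(2, O)), -1)), -1) (Function('Z')(O) = Pow(Add(Pow(Add(-16, O, O), -1), O), -1) = Pow(Add(Pow(Add(-16, Mul(2, O)), -1), O), -1) = Pow(Add(O, Pow(Add(-16, Mul(2, O)), -1)), -1))
Mul(-1, Function('Z')(294)) = Mul(-1, Mul(2, Pow(Add(1, Mul(2, 294, Add(-8, 294))), -1), Add(-8, 294))) = Mul(-1, Mul(2, Pow(Add(1, Mul(2, 294, 286)), -1), 286)) = Mul(-1, Mul(2, Pow(Add(1, 168168), -1), 286)) = Mul(-1, Mul(2, Pow(168169, -1), 286)) = Mul(-1, Mul(2, Rational(1, 168169), 286)) = Mul(-1, Rational(572, 168169)) = Rational(-572, 168169)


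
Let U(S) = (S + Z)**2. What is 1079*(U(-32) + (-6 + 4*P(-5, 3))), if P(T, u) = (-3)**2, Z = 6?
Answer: 761774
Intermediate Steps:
P(T, u) = 9
U(S) = (6 + S)**2 (U(S) = (S + 6)**2 = (6 + S)**2)
1079*(U(-32) + (-6 + 4*P(-5, 3))) = 1079*((6 - 32)**2 + (-6 + 4*9)) = 1079*((-26)**2 + (-6 + 36)) = 1079*(676 + 30) = 1079*706 = 761774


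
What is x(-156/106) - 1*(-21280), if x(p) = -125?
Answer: 21155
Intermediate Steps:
x(-156/106) - 1*(-21280) = -125 - 1*(-21280) = -125 + 21280 = 21155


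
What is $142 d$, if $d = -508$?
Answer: $-72136$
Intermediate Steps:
$142 d = 142 \left(-508\right) = -72136$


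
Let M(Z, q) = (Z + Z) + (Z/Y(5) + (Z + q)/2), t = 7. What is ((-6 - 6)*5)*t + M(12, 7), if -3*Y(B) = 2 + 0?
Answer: -809/2 ≈ -404.50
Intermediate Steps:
Y(B) = -⅔ (Y(B) = -(2 + 0)/3 = -⅓*2 = -⅔)
M(Z, q) = Z + q/2 (M(Z, q) = (Z + Z) + (Z/(-⅔) + (Z + q)/2) = 2*Z + (Z*(-3/2) + (Z + q)*(½)) = 2*Z + (-3*Z/2 + (Z/2 + q/2)) = 2*Z + (q/2 - Z) = Z + q/2)
((-6 - 6)*5)*t + M(12, 7) = ((-6 - 6)*5)*7 + (12 + (½)*7) = -12*5*7 + (12 + 7/2) = -60*7 + 31/2 = -420 + 31/2 = -809/2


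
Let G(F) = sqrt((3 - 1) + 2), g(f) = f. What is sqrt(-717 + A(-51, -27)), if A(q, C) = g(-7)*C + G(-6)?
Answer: I*sqrt(526) ≈ 22.935*I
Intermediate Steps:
G(F) = 2 (G(F) = sqrt(2 + 2) = sqrt(4) = 2)
A(q, C) = 2 - 7*C (A(q, C) = -7*C + 2 = 2 - 7*C)
sqrt(-717 + A(-51, -27)) = sqrt(-717 + (2 - 7*(-27))) = sqrt(-717 + (2 + 189)) = sqrt(-717 + 191) = sqrt(-526) = I*sqrt(526)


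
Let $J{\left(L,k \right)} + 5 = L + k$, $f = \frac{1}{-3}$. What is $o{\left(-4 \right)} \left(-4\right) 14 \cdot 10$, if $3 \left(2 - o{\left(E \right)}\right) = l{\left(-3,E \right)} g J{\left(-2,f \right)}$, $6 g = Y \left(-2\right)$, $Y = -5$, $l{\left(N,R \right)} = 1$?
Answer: $- \frac{91840}{27} \approx -3401.5$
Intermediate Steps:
$f = - \frac{1}{3} \approx -0.33333$
$J{\left(L,k \right)} = -5 + L + k$ ($J{\left(L,k \right)} = -5 + \left(L + k\right) = -5 + L + k$)
$g = \frac{5}{3}$ ($g = \frac{\left(-5\right) \left(-2\right)}{6} = \frac{1}{6} \cdot 10 = \frac{5}{3} \approx 1.6667$)
$o{\left(E \right)} = \frac{164}{27}$ ($o{\left(E \right)} = 2 - \frac{1 \cdot \frac{5}{3} \left(-5 - 2 - \frac{1}{3}\right)}{3} = 2 - \frac{\frac{5}{3} \left(- \frac{22}{3}\right)}{3} = 2 - - \frac{110}{27} = 2 + \frac{110}{27} = \frac{164}{27}$)
$o{\left(-4 \right)} \left(-4\right) 14 \cdot 10 = \frac{164 \left(-4\right) 14 \cdot 10}{27} = \frac{164 \left(\left(-56\right) 10\right)}{27} = \frac{164}{27} \left(-560\right) = - \frac{91840}{27}$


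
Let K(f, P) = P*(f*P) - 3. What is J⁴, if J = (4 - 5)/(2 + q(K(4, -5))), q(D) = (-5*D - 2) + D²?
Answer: 1/6342175366226176 ≈ 1.5767e-16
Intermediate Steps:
K(f, P) = -3 + f*P² (K(f, P) = P*(P*f) - 3 = f*P² - 3 = -3 + f*P²)
q(D) = -2 + D² - 5*D (q(D) = (-2 - 5*D) + D² = -2 + D² - 5*D)
J = -1/8924 (J = (4 - 5)/(2 + (-2 + (-3 + 4*(-5)²)² - 5*(-3 + 4*(-5)²))) = -1/(2 + (-2 + (-3 + 4*25)² - 5*(-3 + 4*25))) = -1/(2 + (-2 + (-3 + 100)² - 5*(-3 + 100))) = -1/(2 + (-2 + 97² - 5*97)) = -1/(2 + (-2 + 9409 - 485)) = -1/(2 + 8922) = -1/8924 ≈ -0.00011206)
J⁴ = (-1/8924)⁴ = 1/6342175366226176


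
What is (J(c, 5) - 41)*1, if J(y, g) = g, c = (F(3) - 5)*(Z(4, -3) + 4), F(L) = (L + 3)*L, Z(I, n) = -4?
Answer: -36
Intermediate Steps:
F(L) = L*(3 + L) (F(L) = (3 + L)*L = L*(3 + L))
c = 0 (c = (3*(3 + 3) - 5)*(-4 + 4) = (3*6 - 5)*0 = (18 - 5)*0 = 13*0 = 0)
(J(c, 5) - 41)*1 = (5 - 41)*1 = -36*1 = -36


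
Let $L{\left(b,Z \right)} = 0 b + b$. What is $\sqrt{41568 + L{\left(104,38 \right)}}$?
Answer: $2 \sqrt{10418} \approx 204.14$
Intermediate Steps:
$L{\left(b,Z \right)} = b$ ($L{\left(b,Z \right)} = 0 + b = b$)
$\sqrt{41568 + L{\left(104,38 \right)}} = \sqrt{41568 + 104} = \sqrt{41672} = 2 \sqrt{10418}$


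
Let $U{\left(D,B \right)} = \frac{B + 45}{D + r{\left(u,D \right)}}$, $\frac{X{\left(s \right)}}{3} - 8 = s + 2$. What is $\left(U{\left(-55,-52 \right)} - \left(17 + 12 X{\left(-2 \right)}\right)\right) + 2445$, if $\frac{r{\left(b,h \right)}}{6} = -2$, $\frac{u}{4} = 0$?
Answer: $\frac{143387}{67} \approx 2140.1$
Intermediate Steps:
$u = 0$ ($u = 4 \cdot 0 = 0$)
$X{\left(s \right)} = 30 + 3 s$ ($X{\left(s \right)} = 24 + 3 \left(s + 2\right) = 24 + 3 \left(2 + s\right) = 24 + \left(6 + 3 s\right) = 30 + 3 s$)
$r{\left(b,h \right)} = -12$ ($r{\left(b,h \right)} = 6 \left(-2\right) = -12$)
$U{\left(D,B \right)} = \frac{45 + B}{-12 + D}$ ($U{\left(D,B \right)} = \frac{B + 45}{D - 12} = \frac{45 + B}{-12 + D}$)
$\left(U{\left(-55,-52 \right)} - \left(17 + 12 X{\left(-2 \right)}\right)\right) + 2445 = \left(\frac{45 - 52}{-12 - 55} - \left(17 + 12 \left(30 + 3 \left(-2\right)\right)\right)\right) + 2445 = \left(\frac{1}{-67} \left(-7\right) - \left(17 + 12 \left(30 - 6\right)\right)\right) + 2445 = \left(\left(- \frac{1}{67}\right) \left(-7\right) - 305\right) + 2445 = \left(\frac{7}{67} - 305\right) + 2445 = - \frac{20428}{67} + 2445 = \frac{143387}{67}$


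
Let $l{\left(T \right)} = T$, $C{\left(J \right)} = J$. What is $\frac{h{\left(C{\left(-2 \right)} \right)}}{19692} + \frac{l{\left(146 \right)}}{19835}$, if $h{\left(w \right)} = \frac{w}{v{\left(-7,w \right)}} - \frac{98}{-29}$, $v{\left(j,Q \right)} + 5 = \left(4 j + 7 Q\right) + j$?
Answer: $\frac{2304208681}{305832612060} \approx 0.0075342$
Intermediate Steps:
$v{\left(j,Q \right)} = -5 + 5 j + 7 Q$ ($v{\left(j,Q \right)} = -5 + \left(\left(4 j + 7 Q\right) + j\right) = -5 + \left(5 j + 7 Q\right) = -5 + 5 j + 7 Q$)
$h{\left(w \right)} = \frac{98}{29} + \frac{w}{-40 + 7 w}$ ($h{\left(w \right)} = \frac{w}{-5 + 5 \left(-7\right) + 7 w} - \frac{98}{-29} = \frac{w}{-5 - 35 + 7 w} - - \frac{98}{29} = \frac{w}{-40 + 7 w} + \frac{98}{29} = \frac{98}{29} + \frac{w}{-40 + 7 w}$)
$\frac{h{\left(C{\left(-2 \right)} \right)}}{19692} + \frac{l{\left(146 \right)}}{19835} = \frac{\frac{5}{29} \frac{1}{-40 + 7 \left(-2\right)} \left(-784 + 143 \left(-2\right)\right)}{19692} + \frac{146}{19835} = \frac{5 \left(-784 - 286\right)}{29 \left(-40 - 14\right)} \frac{1}{19692} + 146 \cdot \frac{1}{19835} = \frac{5}{29} \frac{1}{-54} \left(-1070\right) \frac{1}{19692} + \frac{146}{19835} = \frac{5}{29} \left(- \frac{1}{54}\right) \left(-1070\right) \frac{1}{19692} + \frac{146}{19835} = \frac{2675}{783} \cdot \frac{1}{19692} + \frac{146}{19835} = \frac{2675}{15418836} + \frac{146}{19835} = \frac{2304208681}{305832612060}$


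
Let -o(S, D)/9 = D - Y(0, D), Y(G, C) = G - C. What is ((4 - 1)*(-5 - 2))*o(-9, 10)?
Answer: 3780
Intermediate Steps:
o(S, D) = -18*D (o(S, D) = -9*(D - (0 - D)) = -9*(D - (-1)*D) = -9*(D + D) = -18*D)
((4 - 1)*(-5 - 2))*o(-9, 10) = ((4 - 1)*(-5 - 2))*(-18*10) = (3*(-7))*(-180) = -21*(-180) = 3780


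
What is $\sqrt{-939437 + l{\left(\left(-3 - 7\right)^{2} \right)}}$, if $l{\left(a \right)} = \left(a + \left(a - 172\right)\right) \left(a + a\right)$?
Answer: $i \sqrt{933837} \approx 966.35 i$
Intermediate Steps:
$l{\left(a \right)} = 2 a \left(-172 + 2 a\right)$ ($l{\left(a \right)} = \left(a + \left(-172 + a\right)\right) 2 a = \left(-172 + 2 a\right) 2 a = 2 a \left(-172 + 2 a\right)$)
$\sqrt{-939437 + l{\left(\left(-3 - 7\right)^{2} \right)}} = \sqrt{-939437 + 4 \left(-3 - 7\right)^{2} \left(-86 + \left(-3 - 7\right)^{2}\right)} = \sqrt{-939437 + 4 \left(-10\right)^{2} \left(-86 + \left(-10\right)^{2}\right)} = \sqrt{-939437 + 4 \cdot 100 \left(-86 + 100\right)} = \sqrt{-939437 + 4 \cdot 100 \cdot 14} = \sqrt{-939437 + 5600} = \sqrt{-933837} = i \sqrt{933837}$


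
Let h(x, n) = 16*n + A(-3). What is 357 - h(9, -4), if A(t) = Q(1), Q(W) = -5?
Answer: 426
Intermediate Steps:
A(t) = -5
h(x, n) = -5 + 16*n (h(x, n) = 16*n - 5 = -5 + 16*n)
357 - h(9, -4) = 357 - (-5 + 16*(-4)) = 357 - (-5 - 64) = 357 - 1*(-69) = 357 + 69 = 426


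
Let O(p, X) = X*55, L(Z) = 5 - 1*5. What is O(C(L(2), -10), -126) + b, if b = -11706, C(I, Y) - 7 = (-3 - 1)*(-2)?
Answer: -18636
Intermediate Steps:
L(Z) = 0 (L(Z) = 5 - 5 = 0)
C(I, Y) = 15 (C(I, Y) = 7 + (-3 - 1)*(-2) = 7 - 4*(-2) = 7 + 8 = 15)
O(p, X) = 55*X
O(C(L(2), -10), -126) + b = 55*(-126) - 11706 = -6930 - 11706 = -18636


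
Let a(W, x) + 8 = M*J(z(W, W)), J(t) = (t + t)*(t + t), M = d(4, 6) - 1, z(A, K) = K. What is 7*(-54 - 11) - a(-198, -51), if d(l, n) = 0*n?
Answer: 156369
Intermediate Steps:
d(l, n) = 0
M = -1 (M = 0 - 1 = -1)
J(t) = 4*t² (J(t) = (2*t)*(2*t) = 4*t²)
a(W, x) = -8 - 4*W²
7*(-54 - 11) - a(-198, -51) = 7*(-54 - 11) - (-8 - 4*(-198)²) = 7*(-65) - (-8 - 4*39204) = -455 - (-8 - 156816) = -455 - 1*(-156824) = -455 + 156824 = 156369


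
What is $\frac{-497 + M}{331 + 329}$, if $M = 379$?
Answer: $- \frac{59}{330} \approx -0.17879$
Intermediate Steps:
$\frac{-497 + M}{331 + 329} = \frac{-497 + 379}{331 + 329} = - \frac{118}{660} = \left(-118\right) \frac{1}{660} = - \frac{59}{330}$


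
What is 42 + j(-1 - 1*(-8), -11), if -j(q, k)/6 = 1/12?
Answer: 83/2 ≈ 41.500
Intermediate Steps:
j(q, k) = -½ (j(q, k) = -6/12 = -6*1/12 = -½)
42 + j(-1 - 1*(-8), -11) = 42 - ½ = 83/2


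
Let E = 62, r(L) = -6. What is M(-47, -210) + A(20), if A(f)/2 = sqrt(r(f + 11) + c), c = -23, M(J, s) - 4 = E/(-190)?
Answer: 349/95 + 2*I*sqrt(29) ≈ 3.6737 + 10.77*I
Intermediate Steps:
M(J, s) = 349/95 (M(J, s) = 4 + 62/(-190) = 4 + 62*(-1/190) = 4 - 31/95 = 349/95)
A(f) = 2*I*sqrt(29) (A(f) = 2*sqrt(-6 - 23) = 2*sqrt(-29) = 2*(I*sqrt(29)) = 2*I*sqrt(29))
M(-47, -210) + A(20) = 349/95 + 2*I*sqrt(29)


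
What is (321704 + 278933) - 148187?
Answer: 452450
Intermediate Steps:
(321704 + 278933) - 148187 = 600637 - 148187 = 452450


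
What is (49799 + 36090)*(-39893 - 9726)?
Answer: -4261726291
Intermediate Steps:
(49799 + 36090)*(-39893 - 9726) = 85889*(-49619) = -4261726291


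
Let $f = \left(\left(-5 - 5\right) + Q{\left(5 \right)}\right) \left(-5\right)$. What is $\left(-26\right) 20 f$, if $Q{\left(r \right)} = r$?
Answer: $-13000$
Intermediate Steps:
$f = 25$ ($f = \left(\left(-5 - 5\right) + 5\right) \left(-5\right) = \left(-10 + 5\right) \left(-5\right) = \left(-5\right) \left(-5\right) = 25$)
$\left(-26\right) 20 f = \left(-26\right) 20 \cdot 25 = \left(-520\right) 25 = -13000$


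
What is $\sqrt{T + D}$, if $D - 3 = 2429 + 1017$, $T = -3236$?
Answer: $\sqrt{213} \approx 14.595$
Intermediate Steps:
$D = 3449$ ($D = 3 + \left(2429 + 1017\right) = 3 + 3446 = 3449$)
$\sqrt{T + D} = \sqrt{-3236 + 3449} = \sqrt{213}$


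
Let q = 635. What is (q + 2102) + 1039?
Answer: 3776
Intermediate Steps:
(q + 2102) + 1039 = (635 + 2102) + 1039 = 2737 + 1039 = 3776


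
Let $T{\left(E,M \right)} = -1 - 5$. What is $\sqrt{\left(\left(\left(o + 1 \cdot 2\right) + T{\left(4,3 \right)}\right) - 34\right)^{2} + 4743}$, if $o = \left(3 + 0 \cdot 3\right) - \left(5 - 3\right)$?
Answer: $4 \sqrt{382} \approx 78.179$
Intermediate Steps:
$T{\left(E,M \right)} = -6$
$o = 1$ ($o = \left(3 + 0\right) - 2 = 3 - 2 = 1$)
$\sqrt{\left(\left(\left(o + 1 \cdot 2\right) + T{\left(4,3 \right)}\right) - 34\right)^{2} + 4743} = \sqrt{\left(\left(\left(1 + 1 \cdot 2\right) - 6\right) - 34\right)^{2} + 4743} = \sqrt{\left(\left(\left(1 + 2\right) - 6\right) - 34\right)^{2} + 4743} = \sqrt{\left(\left(3 - 6\right) - 34\right)^{2} + 4743} = \sqrt{\left(-3 - 34\right)^{2} + 4743} = \sqrt{\left(-37\right)^{2} + 4743} = \sqrt{1369 + 4743} = \sqrt{6112} = 4 \sqrt{382}$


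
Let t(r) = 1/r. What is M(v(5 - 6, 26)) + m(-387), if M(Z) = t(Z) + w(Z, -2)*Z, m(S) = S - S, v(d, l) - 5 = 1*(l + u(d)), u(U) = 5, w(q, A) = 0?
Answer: 1/36 ≈ 0.027778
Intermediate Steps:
v(d, l) = 10 + l (v(d, l) = 5 + 1*(l + 5) = 5 + 1*(5 + l) = 5 + (5 + l) = 10 + l)
m(S) = 0
M(Z) = 1/Z (M(Z) = 1/Z + 0*Z = 1/Z + 0 = 1/Z)
M(v(5 - 6, 26)) + m(-387) = 1/(10 + 26) + 0 = 1/36 + 0 = 1/36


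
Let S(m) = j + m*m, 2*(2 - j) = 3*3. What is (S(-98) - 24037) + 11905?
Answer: -5061/2 ≈ -2530.5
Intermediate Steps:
j = -5/2 (j = 2 - 3*3/2 = 2 - 1/2*9 = 2 - 9/2 = -5/2 ≈ -2.5000)
S(m) = -5/2 + m**2 (S(m) = -5/2 + m*m = -5/2 + m**2)
(S(-98) - 24037) + 11905 = ((-5/2 + (-98)**2) - 24037) + 11905 = ((-5/2 + 9604) - 24037) + 11905 = (19203/2 - 24037) + 11905 = -28871/2 + 11905 = -5061/2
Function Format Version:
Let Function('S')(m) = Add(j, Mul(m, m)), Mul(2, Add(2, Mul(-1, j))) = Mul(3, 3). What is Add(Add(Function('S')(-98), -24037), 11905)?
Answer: Rational(-5061, 2) ≈ -2530.5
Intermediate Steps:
j = Rational(-5, 2) (j = Add(2, Mul(Rational(-1, 2), Mul(3, 3))) = Add(2, Mul(Rational(-1, 2), 9)) = Add(2, Rational(-9, 2)) = Rational(-5, 2) ≈ -2.5000)
Function('S')(m) = Add(Rational(-5, 2), Pow(m, 2)) (Function('S')(m) = Add(Rational(-5, 2), Mul(m, m)) = Add(Rational(-5, 2), Pow(m, 2)))
Add(Add(Function('S')(-98), -24037), 11905) = Add(Add(Add(Rational(-5, 2), Pow(-98, 2)), -24037), 11905) = Add(Add(Add(Rational(-5, 2), 9604), -24037), 11905) = Add(Add(Rational(19203, 2), -24037), 11905) = Add(Rational(-28871, 2), 11905) = Rational(-5061, 2)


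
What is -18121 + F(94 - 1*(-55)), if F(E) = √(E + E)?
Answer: -18121 + √298 ≈ -18104.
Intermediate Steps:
F(E) = √2*√E (F(E) = √(2*E) = √2*√E)
-18121 + F(94 - 1*(-55)) = -18121 + √2*√(94 - 1*(-55)) = -18121 + √2*√(94 + 55) = -18121 + √2*√149 = -18121 + √298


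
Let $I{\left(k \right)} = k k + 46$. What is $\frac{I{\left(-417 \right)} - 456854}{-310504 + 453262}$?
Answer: $- \frac{40417}{20394} \approx -1.9818$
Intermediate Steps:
$I{\left(k \right)} = 46 + k^{2}$ ($I{\left(k \right)} = k^{2} + 46 = 46 + k^{2}$)
$\frac{I{\left(-417 \right)} - 456854}{-310504 + 453262} = \frac{\left(46 + \left(-417\right)^{2}\right) - 456854}{-310504 + 453262} = \frac{\left(46 + 173889\right) - 456854}{142758} = \left(173935 - 456854\right) \frac{1}{142758} = \left(-282919\right) \frac{1}{142758} = - \frac{40417}{20394}$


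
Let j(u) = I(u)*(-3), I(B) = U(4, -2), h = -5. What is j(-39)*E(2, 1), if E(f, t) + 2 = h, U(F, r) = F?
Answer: 84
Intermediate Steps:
I(B) = 4
E(f, t) = -7 (E(f, t) = -2 - 5 = -7)
j(u) = -12 (j(u) = 4*(-3) = -12)
j(-39)*E(2, 1) = -12*(-7) = 84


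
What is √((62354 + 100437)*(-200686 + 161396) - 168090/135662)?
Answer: I*√29428549672848773185/67831 ≈ 79975.0*I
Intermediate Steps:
√((62354 + 100437)*(-200686 + 161396) - 168090/135662) = √(162791*(-39290) - 168090*1/135662) = √(-6396058390 - 84045/67831) = √(-433851036736135/67831) = I*√29428549672848773185/67831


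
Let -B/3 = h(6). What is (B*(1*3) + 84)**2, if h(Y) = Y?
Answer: 900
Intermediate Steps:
B = -18 (B = -3*6 = -18)
(B*(1*3) + 84)**2 = (-18*3 + 84)**2 = (-54 + 84)**2 = 30**2 = 900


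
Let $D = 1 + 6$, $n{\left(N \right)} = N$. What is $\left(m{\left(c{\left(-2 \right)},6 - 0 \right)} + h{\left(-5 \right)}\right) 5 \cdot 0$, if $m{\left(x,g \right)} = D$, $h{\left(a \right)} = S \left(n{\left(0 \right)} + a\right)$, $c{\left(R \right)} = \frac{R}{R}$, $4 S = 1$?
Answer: $0$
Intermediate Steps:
$S = \frac{1}{4}$ ($S = \frac{1}{4} \cdot 1 = \frac{1}{4} \approx 0.25$)
$c{\left(R \right)} = 1$
$h{\left(a \right)} = \frac{a}{4}$ ($h{\left(a \right)} = \frac{0 + a}{4} = \frac{a}{4}$)
$D = 7$
$m{\left(x,g \right)} = 7$
$\left(m{\left(c{\left(-2 \right)},6 - 0 \right)} + h{\left(-5 \right)}\right) 5 \cdot 0 = \left(7 + \frac{1}{4} \left(-5\right)\right) 5 \cdot 0 = \left(7 - \frac{5}{4}\right) 0 = \frac{23}{4} \cdot 0 = 0$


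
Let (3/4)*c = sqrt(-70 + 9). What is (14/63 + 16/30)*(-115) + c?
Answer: -782/9 + 4*I*sqrt(61)/3 ≈ -86.889 + 10.414*I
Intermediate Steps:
c = 4*I*sqrt(61)/3 (c = 4*sqrt(-70 + 9)/3 = 4*sqrt(-61)/3 = 4*(I*sqrt(61))/3 = 4*I*sqrt(61)/3 ≈ 10.414*I)
(14/63 + 16/30)*(-115) + c = (14/63 + 16/30)*(-115) + 4*I*sqrt(61)/3 = (14*(1/63) + 16*(1/30))*(-115) + 4*I*sqrt(61)/3 = (2/9 + 8/15)*(-115) + 4*I*sqrt(61)/3 = (34/45)*(-115) + 4*I*sqrt(61)/3 = -782/9 + 4*I*sqrt(61)/3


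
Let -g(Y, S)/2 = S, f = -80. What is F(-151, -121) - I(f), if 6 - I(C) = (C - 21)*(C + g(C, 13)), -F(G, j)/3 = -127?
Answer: 11081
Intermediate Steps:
g(Y, S) = -2*S
F(G, j) = 381 (F(G, j) = -3*(-127) = 381)
I(C) = 6 - (-26 + C)*(-21 + C) (I(C) = 6 - (C - 21)*(C - 2*13) = 6 - (-21 + C)*(C - 26) = 6 - (-21 + C)*(-26 + C) = 6 - (-26 + C)*(-21 + C))
F(-151, -121) - I(f) = 381 - (-540 - 1*(-80)² + 47*(-80)) = 381 - (-540 - 1*6400 - 3760) = 381 - (-540 - 6400 - 3760) = 381 - 1*(-10700) = 381 + 10700 = 11081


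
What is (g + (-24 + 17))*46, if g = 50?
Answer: 1978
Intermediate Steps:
(g + (-24 + 17))*46 = (50 + (-24 + 17))*46 = (50 - 7)*46 = 43*46 = 1978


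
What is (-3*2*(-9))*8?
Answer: 432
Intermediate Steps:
(-3*2*(-9))*8 = -6*(-9)*8 = 54*8 = 432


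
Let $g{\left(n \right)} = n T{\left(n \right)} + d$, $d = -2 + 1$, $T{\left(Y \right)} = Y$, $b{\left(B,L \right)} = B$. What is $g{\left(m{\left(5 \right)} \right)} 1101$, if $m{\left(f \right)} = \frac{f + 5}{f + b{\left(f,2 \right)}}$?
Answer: $0$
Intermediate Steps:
$d = -1$
$m{\left(f \right)} = \frac{5 + f}{2 f}$ ($m{\left(f \right)} = \frac{f + 5}{f + f} = \frac{5 + f}{2 f}$)
$g{\left(n \right)} = -1 + n^{2}$ ($g{\left(n \right)} = n n - 1 = n^{2} - 1 = -1 + n^{2}$)
$g{\left(m{\left(5 \right)} \right)} 1101 = \left(-1 + \left(\frac{5 + 5}{2 \cdot 5}\right)^{2}\right) 1101 = \left(-1 + \left(\frac{1}{2} \cdot \frac{1}{5} \cdot 10\right)^{2}\right) 1101 = \left(-1 + 1^{2}\right) 1101 = \left(-1 + 1\right) 1101 = 0 \cdot 1101 = 0$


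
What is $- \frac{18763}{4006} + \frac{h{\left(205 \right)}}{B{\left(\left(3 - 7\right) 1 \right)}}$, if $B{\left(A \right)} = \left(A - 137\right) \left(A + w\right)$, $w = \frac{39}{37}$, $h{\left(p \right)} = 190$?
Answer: $- \frac{260206367}{61568214} \approx -4.2263$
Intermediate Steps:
$w = \frac{39}{37}$ ($w = 39 \cdot \frac{1}{37} = \frac{39}{37} \approx 1.0541$)
$B{\left(A \right)} = \left(-137 + A\right) \left(\frac{39}{37} + A\right)$ ($B{\left(A \right)} = \left(A - 137\right) \left(A + \frac{39}{37}\right) = \left(-137 + A\right) \left(\frac{39}{37} + A\right)$)
$- \frac{18763}{4006} + \frac{h{\left(205 \right)}}{B{\left(\left(3 - 7\right) 1 \right)}} = - \frac{18763}{4006} + \frac{190}{- \frac{5343}{37} + \left(\left(3 - 7\right) 1\right)^{2} - \frac{5030 \left(3 - 7\right) 1}{37}} = \left(-18763\right) \frac{1}{4006} + \frac{190}{- \frac{5343}{37} + \left(\left(-4\right) 1\right)^{2} - \frac{5030 \left(\left(-4\right) 1\right)}{37}} = - \frac{18763}{4006} + \frac{190}{- \frac{5343}{37} + \left(-4\right)^{2} - - \frac{20120}{37}} = - \frac{18763}{4006} + \frac{190}{- \frac{5343}{37} + 16 + \frac{20120}{37}} = - \frac{18763}{4006} + \frac{190}{\frac{15369}{37}} = - \frac{18763}{4006} + 190 \cdot \frac{37}{15369} = - \frac{18763}{4006} + \frac{7030}{15369} = - \frac{260206367}{61568214}$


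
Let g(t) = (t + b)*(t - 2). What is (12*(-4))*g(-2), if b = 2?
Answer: 0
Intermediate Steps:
g(t) = (-2 + t)*(2 + t) (g(t) = (t + 2)*(t - 2) = (2 + t)*(-2 + t) = (-2 + t)*(2 + t))
(12*(-4))*g(-2) = (12*(-4))*(-4 + (-2)**2) = -48*(-4 + 4) = -48*0 = 0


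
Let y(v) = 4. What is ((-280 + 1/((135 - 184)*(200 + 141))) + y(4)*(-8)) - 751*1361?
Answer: -17083665908/16709 ≈ -1.0224e+6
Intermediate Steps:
((-280 + 1/((135 - 184)*(200 + 141))) + y(4)*(-8)) - 751*1361 = ((-280 + 1/((135 - 184)*(200 + 141))) + 4*(-8)) - 751*1361 = ((-280 + 1/(-49*341)) - 32) - 1022111 = ((-280 + 1/(-16709)) - 32) - 1022111 = ((-280 - 1/16709) - 32) - 1022111 = (-4678521/16709 - 32) - 1022111 = -5213209/16709 - 1022111 = -17083665908/16709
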